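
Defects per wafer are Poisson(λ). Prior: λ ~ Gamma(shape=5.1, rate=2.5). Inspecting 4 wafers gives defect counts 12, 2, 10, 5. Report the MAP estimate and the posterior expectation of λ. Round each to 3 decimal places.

Σ counts = 29. Posterior: Gamma(shape = 5.1+29 = 34.1, rate = 2.5+4 = 6.5).
Mode = (α−1)/β = 33.1/6.5 = 5.092.
Mean = α/β = 34.1/6.5 = 5.246.
The posterior is right-skewed, so the mean exceeds the mode.

λ_MAP = 5.092, E[λ|data] = 5.246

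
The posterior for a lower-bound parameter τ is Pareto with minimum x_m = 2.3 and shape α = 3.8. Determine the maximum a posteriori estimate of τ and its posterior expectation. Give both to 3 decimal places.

The Pareto density is strictly decreasing on [x_m, ∞), so the mode is x_m = 2.300.
Mean = α·x_m/(α−1) = 3.8·2.3/2.8 = 3.121.
Mean > mode: the posterior has a right tail.

MAP = 2.300; posterior mean = 3.121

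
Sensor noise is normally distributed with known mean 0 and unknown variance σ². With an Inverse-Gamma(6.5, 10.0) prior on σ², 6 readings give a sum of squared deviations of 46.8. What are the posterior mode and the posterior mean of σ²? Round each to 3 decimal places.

MAP: 3.181. Posterior mean: 3.929.

Posterior: Inverse-Gamma(shape = 6.5+6/2 = 9.5, scale = 10.0+46.8/2 = 33.4).
Mode = β/(α+1) = 33.4/10.5 = 3.181.
Mean = β/(α−1) = 33.4/8.5 = 3.929.
The mean is pulled above the mode by the posterior's right skew.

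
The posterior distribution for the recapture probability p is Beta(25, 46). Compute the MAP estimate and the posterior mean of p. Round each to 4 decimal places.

Mode = (25−1)/(25+46−2) = 24/69 = 0.3478.
Mean = 25/(25+46) = 25/71 = 0.3521.

MAP = 0.3478, posterior mean = 0.3521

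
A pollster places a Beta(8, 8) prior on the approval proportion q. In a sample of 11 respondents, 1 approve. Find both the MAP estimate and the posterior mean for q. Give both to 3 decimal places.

Posterior: Beta(8+1, 8+10) = Beta(9, 18).
Mode = (9−1)/(9+18−2) = 8/25 = 0.320.
Mean = 9/(9+18) = 9/27 = 0.333.
Right-skewed posterior ⇒ mode < mean.

MAP: 0.320. Posterior mean: 0.333.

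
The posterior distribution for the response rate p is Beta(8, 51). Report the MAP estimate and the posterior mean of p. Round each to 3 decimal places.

Mode = (8−1)/(8+51−2) = 7/57 = 0.123.
Mean = 8/(8+51) = 8/59 = 0.136.

MAP = 0.123, posterior mean = 0.136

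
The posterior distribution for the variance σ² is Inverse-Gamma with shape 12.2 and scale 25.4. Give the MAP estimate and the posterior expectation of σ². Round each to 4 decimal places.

MAP: 1.9242. Posterior mean: 2.2679.

Mode = β/(α+1) = 25.4/13.2 = 1.9242.
Mean = β/(α−1) = 25.4/11.2 = 2.2679.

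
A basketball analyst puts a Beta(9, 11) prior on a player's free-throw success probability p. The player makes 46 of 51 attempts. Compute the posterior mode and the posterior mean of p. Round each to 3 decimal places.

Posterior: Beta(9+46, 11+5) = Beta(55, 16).
Mode = (55−1)/(55+16−2) = 54/69 = 0.783.
Mean = 55/(55+16) = 55/71 = 0.775.

MAP = 0.783, posterior mean = 0.775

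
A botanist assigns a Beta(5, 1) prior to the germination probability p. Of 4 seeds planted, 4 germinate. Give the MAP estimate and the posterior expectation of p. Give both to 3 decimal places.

Posterior: Beta(5+4, 1+0) = Beta(9, 1).
Since β = 1 ≤ 1 and α > 1, the Beta density is monotone increasing on [0,1]; the mode is at 1.
Mean = 9/(9+1) = 0.900.
Left-skewed posterior ⇒ mean < mode.

MAP = 1.000; posterior mean = 0.900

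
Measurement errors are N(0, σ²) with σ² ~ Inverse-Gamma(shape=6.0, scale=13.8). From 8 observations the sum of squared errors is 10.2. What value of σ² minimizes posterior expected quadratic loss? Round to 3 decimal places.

2.100

Posterior: Inverse-Gamma(shape = 6.0+8/2 = 10.0, scale = 13.8+10.2/2 = 18.9).
Mode = β/(α+1) = 18.9/11.0 = 1.718.
Mean = β/(α−1) = 18.9/9.0 = 2.100.
Quadratic loss ⇒ the optimal estimator is the posterior mean.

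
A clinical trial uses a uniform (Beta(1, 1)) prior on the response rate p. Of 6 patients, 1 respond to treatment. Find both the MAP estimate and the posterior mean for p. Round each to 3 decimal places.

MAP: 0.167. Posterior mean: 0.250.

Posterior: Beta(1+1, 1+5) = Beta(2, 6).
Mode = (2−1)/(2+6−2) = 1/6 = 0.167.
With a flat prior the MAP equals the MLE, 1/6.
Mean = 2/(2+6) = 2/8 = 0.250.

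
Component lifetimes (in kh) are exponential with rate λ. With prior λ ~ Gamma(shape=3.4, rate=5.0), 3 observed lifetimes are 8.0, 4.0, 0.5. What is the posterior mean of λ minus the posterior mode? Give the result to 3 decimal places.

0.057

Σ times = 12.5. Posterior: Gamma(shape = 3.4+3 = 6.4, rate = 5.0+12.5 = 17.5).
Mode = (α−1)/β = 5.4/17.5 = 0.309.
Mean = α/β = 6.4/17.5 = 0.366.
Difference = 0.366 − 0.309 = 0.057.
The posterior is right-skewed, so the mean exceeds the mode.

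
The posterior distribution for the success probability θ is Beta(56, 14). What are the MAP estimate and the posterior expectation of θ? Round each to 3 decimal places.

Mode = (56−1)/(56+14−2) = 55/68 = 0.809.
Mean = 56/(56+14) = 56/70 = 0.800.
The posterior is left-skewed, so the mode exceeds the mean.

MAP: 0.809. Posterior mean: 0.800.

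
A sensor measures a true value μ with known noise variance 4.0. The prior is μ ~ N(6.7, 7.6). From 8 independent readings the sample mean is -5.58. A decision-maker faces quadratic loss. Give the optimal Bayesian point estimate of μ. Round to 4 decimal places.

-4.8220

Posterior for μ is Normal. Precision-weighted mean: (1/7.6·6.7 + 8/4.0·-5.58) / (1/7.6 + 8/4.0) = -4.8220.
A Normal posterior is symmetric, so mode = mean.
Quadratic loss ⇒ the optimal estimator is the posterior mean.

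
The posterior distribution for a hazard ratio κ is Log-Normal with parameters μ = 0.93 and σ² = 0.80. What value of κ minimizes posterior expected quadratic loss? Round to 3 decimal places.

Mode = exp(μ − σ²) = exp(0.13) = 1.139.
Mean = exp(μ + σ²/2) = exp(1.330) = 3.781.
Quadratic loss ⇒ the optimal estimator is the posterior mean.

3.781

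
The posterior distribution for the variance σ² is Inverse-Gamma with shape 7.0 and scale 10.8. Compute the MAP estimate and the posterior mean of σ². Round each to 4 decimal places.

Mode = β/(α+1) = 10.8/8.0 = 1.3500.
Mean = β/(α−1) = 10.8/6.0 = 1.8000.
Right-skewed posterior ⇒ mode < mean.

MAP = 1.3500; posterior mean = 1.8000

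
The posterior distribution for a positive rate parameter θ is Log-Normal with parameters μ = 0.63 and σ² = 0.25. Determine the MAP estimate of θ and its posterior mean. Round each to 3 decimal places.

θ_MAP = 1.462, E[θ|data] = 2.128

Mode = exp(μ − σ²) = exp(0.38) = 1.462.
Mean = exp(μ + σ²/2) = exp(0.755) = 2.128.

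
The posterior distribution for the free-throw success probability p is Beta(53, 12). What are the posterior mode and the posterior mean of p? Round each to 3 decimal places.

Mode = (53−1)/(53+12−2) = 52/63 = 0.825.
Mean = 53/(53+12) = 53/65 = 0.815.
Mode > mean: the posterior has a left tail.

posterior mode = 0.825, posterior mean = 0.815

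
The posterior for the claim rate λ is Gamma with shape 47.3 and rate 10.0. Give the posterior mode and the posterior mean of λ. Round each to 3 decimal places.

posterior mode = 4.630, posterior mean = 4.730

Mode = (α−1)/β = 46.3/10.0 = 4.630.
Mean = α/β = 47.3/10.0 = 4.730.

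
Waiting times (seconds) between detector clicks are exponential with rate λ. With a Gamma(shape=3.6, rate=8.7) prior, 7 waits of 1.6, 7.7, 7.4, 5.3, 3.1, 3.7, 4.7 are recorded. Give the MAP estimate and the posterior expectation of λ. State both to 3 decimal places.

Σ times = 33.5. Posterior: Gamma(shape = 3.6+7 = 10.6, rate = 8.7+33.5 = 42.2).
Mode = (α−1)/β = 9.6/42.2 = 0.227.
Mean = α/β = 10.6/42.2 = 0.251.
The mean is pulled above the mode by the posterior's right skew.

MAP: 0.227. Posterior mean: 0.251.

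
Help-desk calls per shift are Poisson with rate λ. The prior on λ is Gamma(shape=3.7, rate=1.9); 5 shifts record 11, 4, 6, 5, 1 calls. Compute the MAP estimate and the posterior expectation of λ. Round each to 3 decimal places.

Σ counts = 27. Posterior: Gamma(shape = 3.7+27 = 30.7, rate = 1.9+5 = 6.9).
Mode = (α−1)/β = 29.7/6.9 = 4.304.
Mean = α/β = 30.7/6.9 = 4.449.
The mean is pulled above the mode by the posterior's right skew.

MAP: 4.304. Posterior mean: 4.449.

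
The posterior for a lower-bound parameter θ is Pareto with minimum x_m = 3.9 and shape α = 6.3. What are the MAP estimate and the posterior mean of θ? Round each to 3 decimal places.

The Pareto density is strictly decreasing on [x_m, ∞), so the mode is x_m = 3.900.
Mean = α·x_m/(α−1) = 6.3·3.9/5.3 = 4.636.
The mean is pulled above the mode by the posterior's right skew.

θ_MAP = 3.900, E[θ|data] = 4.636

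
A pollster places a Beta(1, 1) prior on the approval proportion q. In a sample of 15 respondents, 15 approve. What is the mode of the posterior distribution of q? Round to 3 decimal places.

1.000

Posterior: Beta(1+15, 1+0) = Beta(16, 1).
Since β = 1 ≤ 1 and α > 1, the Beta density is monotone increasing on [0,1]; the mode is at 1.
Mean = 16/(16+1) = 0.941.
This is the posterior mode — the MAP estimate.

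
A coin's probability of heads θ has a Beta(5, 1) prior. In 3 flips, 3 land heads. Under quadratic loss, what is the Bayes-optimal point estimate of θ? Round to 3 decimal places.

Posterior: Beta(5+3, 1+0) = Beta(8, 1).
Since β = 1 ≤ 1 and α > 1, the Beta density is monotone increasing on [0,1]; the mode is at 1.
Mean = 8/(8+1) = 0.889.
Quadratic loss ⇒ the optimal estimator is the posterior mean.

0.889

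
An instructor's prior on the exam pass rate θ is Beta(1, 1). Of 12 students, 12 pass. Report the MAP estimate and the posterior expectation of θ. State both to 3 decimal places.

Posterior: Beta(1+12, 1+0) = Beta(13, 1).
Since β = 1 ≤ 1 and α > 1, the Beta density is monotone increasing on [0,1]; the mode is at 1.
Mean = 13/(13+1) = 0.929.

θ_MAP = 1.000, E[θ|data] = 0.929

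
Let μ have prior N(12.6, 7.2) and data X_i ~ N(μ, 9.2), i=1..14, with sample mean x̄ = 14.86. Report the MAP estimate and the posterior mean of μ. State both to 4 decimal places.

Posterior for μ is Normal. Precision-weighted mean: (1/7.2·12.6 + 14/9.2·14.86) / (1/7.2 + 14/9.2) = 14.6710.
A Normal posterior is symmetric, so mode = mean.

MAP estimate = 14.6710, posterior mean = 14.6710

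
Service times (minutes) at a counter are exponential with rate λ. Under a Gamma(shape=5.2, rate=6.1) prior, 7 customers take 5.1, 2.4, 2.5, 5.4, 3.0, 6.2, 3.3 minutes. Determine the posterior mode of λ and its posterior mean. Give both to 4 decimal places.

λ_MAP = 0.3294, E[λ|data] = 0.3588

Σ times = 27.9. Posterior: Gamma(shape = 5.2+7 = 12.2, rate = 6.1+27.9 = 34.0).
Mode = (α−1)/β = 11.2/34.0 = 0.3294.
Mean = α/β = 12.2/34.0 = 0.3588.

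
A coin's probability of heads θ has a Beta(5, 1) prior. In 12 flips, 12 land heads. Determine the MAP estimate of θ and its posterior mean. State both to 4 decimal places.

MAP = 1.0000, posterior mean = 0.9444

Posterior: Beta(5+12, 1+0) = Beta(17, 1).
Since β = 1 ≤ 1 and α > 1, the Beta density is monotone increasing on [0,1]; the mode is at 1.
Mean = 17/(17+1) = 0.9444.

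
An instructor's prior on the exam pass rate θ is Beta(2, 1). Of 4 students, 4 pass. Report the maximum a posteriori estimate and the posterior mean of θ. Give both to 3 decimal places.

Posterior: Beta(2+4, 1+0) = Beta(6, 1).
Since β = 1 ≤ 1 and α > 1, the Beta density is monotone increasing on [0,1]; the mode is at 1.
Mean = 6/(6+1) = 0.857.
The mean is pulled below the mode by the posterior's left skew.

MAP: 1.000. Posterior mean: 0.857.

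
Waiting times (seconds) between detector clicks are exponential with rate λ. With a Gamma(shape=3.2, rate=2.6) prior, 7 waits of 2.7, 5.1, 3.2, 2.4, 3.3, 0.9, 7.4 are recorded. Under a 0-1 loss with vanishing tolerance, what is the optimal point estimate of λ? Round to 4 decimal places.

Σ times = 25.0. Posterior: Gamma(shape = 3.2+7 = 10.2, rate = 2.6+25.0 = 27.6).
Mode = (α−1)/β = 9.2/27.6 = 0.3333.
Mean = α/β = 10.2/27.6 = 0.3696.
This is the posterior mode — the MAP estimate.

0.3333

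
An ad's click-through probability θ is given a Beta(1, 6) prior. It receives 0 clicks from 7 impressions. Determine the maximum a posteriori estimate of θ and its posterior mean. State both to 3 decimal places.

maximum a posteriori estimate = 0.000, posterior mean = 0.071

Posterior: Beta(1+0, 6+7) = Beta(1, 13).
Since α = 1 ≤ 1 and β > 1, the Beta density is monotone decreasing on [0,1]; the mode is at 0.
Mean = 1/(1+13) = 0.071.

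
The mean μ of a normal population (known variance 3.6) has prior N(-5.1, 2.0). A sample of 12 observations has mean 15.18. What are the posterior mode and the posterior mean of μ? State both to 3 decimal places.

MAP: 12.535. Posterior mean: 12.535.

Posterior for μ is Normal. Precision-weighted mean: (1/2.0·-5.1 + 12/3.6·15.18) / (1/2.0 + 12/3.6) = 12.535.
A Normal posterior is symmetric, so mode = mean.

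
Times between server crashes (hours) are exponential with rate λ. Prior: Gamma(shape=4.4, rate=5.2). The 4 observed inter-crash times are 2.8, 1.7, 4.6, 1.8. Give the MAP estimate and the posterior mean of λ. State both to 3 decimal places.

Σ times = 10.9. Posterior: Gamma(shape = 4.4+4 = 8.4, rate = 5.2+10.9 = 16.1).
Mode = (α−1)/β = 7.4/16.1 = 0.460.
Mean = α/β = 8.4/16.1 = 0.522.
The posterior is right-skewed, so the mean exceeds the mode.

MAP estimate = 0.460, posterior mean = 0.522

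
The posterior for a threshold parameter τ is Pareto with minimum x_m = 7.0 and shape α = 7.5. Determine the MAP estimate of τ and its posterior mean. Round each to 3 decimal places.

The Pareto density is strictly decreasing on [x_m, ∞), so the mode is x_m = 7.000.
Mean = α·x_m/(α−1) = 7.5·7.0/6.5 = 8.077.
Mean > mode: the posterior has a right tail.

MAP = 7.000; posterior mean = 8.077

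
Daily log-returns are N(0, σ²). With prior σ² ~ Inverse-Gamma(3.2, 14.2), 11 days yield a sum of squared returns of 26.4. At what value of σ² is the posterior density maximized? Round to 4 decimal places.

Posterior: Inverse-Gamma(shape = 3.2+11/2 = 8.7, scale = 14.2+26.4/2 = 27.4).
Mode = β/(α+1) = 27.4/9.7 = 2.8247.
Mean = β/(α−1) = 27.4/7.7 = 3.5584.
This is the posterior mode — the MAP estimate.

2.8247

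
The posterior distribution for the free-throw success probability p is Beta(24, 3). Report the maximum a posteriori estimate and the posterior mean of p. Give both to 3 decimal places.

MAP = 0.920, posterior mean = 0.889

Mode = (24−1)/(24+3−2) = 23/25 = 0.920.
Mean = 24/(24+3) = 24/27 = 0.889.
Left-skewed posterior ⇒ mean < mode.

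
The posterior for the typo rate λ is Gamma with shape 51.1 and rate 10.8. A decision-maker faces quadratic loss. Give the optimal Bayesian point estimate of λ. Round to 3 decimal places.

Mode = (α−1)/β = 50.1/10.8 = 4.639.
Mean = α/β = 51.1/10.8 = 4.731.
Quadratic loss ⇒ the optimal estimator is the posterior mean.

4.731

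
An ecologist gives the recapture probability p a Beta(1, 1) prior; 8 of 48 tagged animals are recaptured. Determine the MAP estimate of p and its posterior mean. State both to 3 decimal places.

Posterior: Beta(1+8, 1+40) = Beta(9, 41).
Mode = (9−1)/(9+41−2) = 8/48 = 0.167.
With a flat prior the MAP equals the MLE, 8/48.
Mean = 9/(9+41) = 9/50 = 0.180.

MAP = 0.167; posterior mean = 0.180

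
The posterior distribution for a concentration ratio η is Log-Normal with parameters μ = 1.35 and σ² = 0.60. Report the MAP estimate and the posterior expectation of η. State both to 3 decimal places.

η_MAP = 2.117, E[η|data] = 5.207

Mode = exp(μ − σ²) = exp(0.75) = 2.117.
Mean = exp(μ + σ²/2) = exp(1.650) = 5.207.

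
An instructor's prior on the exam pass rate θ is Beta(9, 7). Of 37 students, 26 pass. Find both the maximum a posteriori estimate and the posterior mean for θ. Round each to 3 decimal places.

MAP = 0.667, posterior mean = 0.660

Posterior: Beta(9+26, 7+11) = Beta(35, 18).
Mode = (35−1)/(35+18−2) = 34/51 = 0.667.
Mean = 35/(35+18) = 35/53 = 0.660.
The posterior is left-skewed, so the mode exceeds the mean.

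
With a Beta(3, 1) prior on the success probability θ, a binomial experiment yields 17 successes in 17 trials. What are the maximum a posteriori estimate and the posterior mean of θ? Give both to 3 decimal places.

Posterior: Beta(3+17, 1+0) = Beta(20, 1).
Since β = 1 ≤ 1 and α > 1, the Beta density is monotone increasing on [0,1]; the mode is at 1.
Mean = 20/(20+1) = 0.952.
Mode > mean: the posterior has a left tail.

MAP = 1.000, posterior mean = 0.952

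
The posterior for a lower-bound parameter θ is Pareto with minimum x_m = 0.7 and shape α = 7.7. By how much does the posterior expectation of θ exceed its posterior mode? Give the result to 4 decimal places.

The Pareto density is strictly decreasing on [x_m, ∞), so the mode is x_m = 0.7000.
Mean = α·x_m/(α−1) = 7.7·0.7/6.7 = 0.8045.
Difference = 0.8045 − 0.7000 = 0.1045.

0.1045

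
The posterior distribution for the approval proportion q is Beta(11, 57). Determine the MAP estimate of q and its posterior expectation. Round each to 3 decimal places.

Mode = (11−1)/(11+57−2) = 10/66 = 0.152.
Mean = 11/(11+57) = 11/68 = 0.162.

MAP = 0.152, posterior mean = 0.162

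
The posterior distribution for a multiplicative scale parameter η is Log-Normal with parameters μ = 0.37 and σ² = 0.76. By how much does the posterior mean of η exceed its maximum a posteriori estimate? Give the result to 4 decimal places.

1.4399

Mode = exp(μ − σ²) = exp(-0.39) = 0.6771.
Mean = exp(μ + σ²/2) = exp(0.750) = 2.1170.
Difference = 2.1170 − 0.6771 = 1.4399.
The mean is pulled above the mode by the posterior's right skew.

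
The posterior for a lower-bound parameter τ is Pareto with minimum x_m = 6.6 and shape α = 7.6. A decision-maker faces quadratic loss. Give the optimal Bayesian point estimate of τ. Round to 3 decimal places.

The Pareto density is strictly decreasing on [x_m, ∞), so the mode is x_m = 6.600.
Mean = α·x_m/(α−1) = 7.6·6.6/6.6 = 7.600.
Quadratic loss ⇒ the optimal estimator is the posterior mean.

7.600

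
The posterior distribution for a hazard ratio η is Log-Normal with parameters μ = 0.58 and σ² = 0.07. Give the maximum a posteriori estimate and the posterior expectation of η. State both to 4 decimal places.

Mode = exp(μ − σ²) = exp(0.51) = 1.6653.
Mean = exp(μ + σ²/2) = exp(0.615) = 1.8497.
Mean > mode: the posterior has a right tail.

MAP: 1.6653. Posterior mean: 1.8497.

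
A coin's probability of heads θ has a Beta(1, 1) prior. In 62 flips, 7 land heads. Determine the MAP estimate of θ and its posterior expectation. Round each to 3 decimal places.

Posterior: Beta(1+7, 1+55) = Beta(8, 56).
Mode = (8−1)/(8+56−2) = 7/62 = 0.113.
With a flat prior the MAP equals the MLE, 7/62.
Mean = 8/(8+56) = 8/64 = 0.125.
The mean is pulled above the mode by the posterior's right skew.

θ_MAP = 0.113, E[θ|data] = 0.125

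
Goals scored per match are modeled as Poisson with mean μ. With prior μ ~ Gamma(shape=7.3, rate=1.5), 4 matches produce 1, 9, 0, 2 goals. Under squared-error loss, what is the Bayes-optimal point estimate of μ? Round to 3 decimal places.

Σ counts = 12. Posterior: Gamma(shape = 7.3+12 = 19.3, rate = 1.5+4 = 5.5).
Mode = (α−1)/β = 18.3/5.5 = 3.327.
Mean = α/β = 19.3/5.5 = 3.509.
Squared-error loss ⇒ the optimal estimator is the posterior mean.

3.509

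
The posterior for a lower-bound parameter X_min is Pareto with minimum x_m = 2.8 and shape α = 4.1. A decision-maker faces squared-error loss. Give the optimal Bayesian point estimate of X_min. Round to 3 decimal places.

The Pareto density is strictly decreasing on [x_m, ∞), so the mode is x_m = 2.800.
Mean = α·x_m/(α−1) = 4.1·2.8/3.1 = 3.703.
Squared-error loss ⇒ the optimal estimator is the posterior mean.

3.703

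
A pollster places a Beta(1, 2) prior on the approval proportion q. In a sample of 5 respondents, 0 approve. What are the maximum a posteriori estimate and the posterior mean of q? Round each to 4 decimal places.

MAP = 0.0000, posterior mean = 0.1250

Posterior: Beta(1+0, 2+5) = Beta(1, 7).
Since α = 1 ≤ 1 and β > 1, the Beta density is monotone decreasing on [0,1]; the mode is at 0.
Mean = 1/(1+7) = 0.1250.
The posterior is right-skewed, so the mean exceeds the mode.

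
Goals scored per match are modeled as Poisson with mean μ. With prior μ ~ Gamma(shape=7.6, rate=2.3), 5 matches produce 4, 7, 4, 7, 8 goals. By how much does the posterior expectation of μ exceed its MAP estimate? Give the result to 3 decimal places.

0.137

Σ counts = 30. Posterior: Gamma(shape = 7.6+30 = 37.6, rate = 2.3+5 = 7.3).
Mode = (α−1)/β = 36.6/7.3 = 5.014.
Mean = α/β = 37.6/7.3 = 5.151.
Difference = 5.151 − 5.014 = 0.137.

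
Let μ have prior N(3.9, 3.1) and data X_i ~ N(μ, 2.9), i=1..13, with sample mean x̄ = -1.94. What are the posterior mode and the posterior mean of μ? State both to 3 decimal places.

MAP = -1.548, posterior mean = -1.548

Posterior for μ is Normal. Precision-weighted mean: (1/3.1·3.9 + 13/2.9·-1.94) / (1/3.1 + 13/2.9) = -1.548.
A Normal posterior is symmetric, so mode = mean.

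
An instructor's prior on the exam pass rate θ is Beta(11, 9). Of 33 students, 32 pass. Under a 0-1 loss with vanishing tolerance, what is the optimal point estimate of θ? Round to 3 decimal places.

Posterior: Beta(11+32, 9+1) = Beta(43, 10).
Mode = (43−1)/(43+10−2) = 42/51 = 0.824.
Mean = 43/(43+10) = 43/53 = 0.811.
This is the posterior mode — the MAP estimate.

0.824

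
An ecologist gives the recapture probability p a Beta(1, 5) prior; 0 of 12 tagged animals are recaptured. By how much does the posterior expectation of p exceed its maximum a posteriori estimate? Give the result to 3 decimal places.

Posterior: Beta(1+0, 5+12) = Beta(1, 17).
Since α = 1 ≤ 1 and β > 1, the Beta density is monotone decreasing on [0,1]; the mode is at 0.
Mean = 1/(1+17) = 0.056.
Difference = 0.056 − 0.000 = 0.056.

0.056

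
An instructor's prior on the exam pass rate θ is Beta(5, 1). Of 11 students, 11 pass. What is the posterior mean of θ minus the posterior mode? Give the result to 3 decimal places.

-0.059

Posterior: Beta(5+11, 1+0) = Beta(16, 1).
Since β = 1 ≤ 1 and α > 1, the Beta density is monotone increasing on [0,1]; the mode is at 1.
Mean = 16/(16+1) = 0.941.
Difference = 0.941 − 1.000 = -0.059.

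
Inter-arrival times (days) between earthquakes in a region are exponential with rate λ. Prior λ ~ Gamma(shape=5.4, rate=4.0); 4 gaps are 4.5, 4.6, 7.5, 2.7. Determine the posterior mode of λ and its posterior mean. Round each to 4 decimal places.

Σ times = 19.3. Posterior: Gamma(shape = 5.4+4 = 9.4, rate = 4.0+19.3 = 23.3).
Mode = (α−1)/β = 8.4/23.3 = 0.3605.
Mean = α/β = 9.4/23.3 = 0.4034.

λ_MAP = 0.3605, E[λ|data] = 0.4034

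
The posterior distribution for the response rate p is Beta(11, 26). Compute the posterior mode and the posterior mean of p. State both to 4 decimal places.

Mode = (11−1)/(11+26−2) = 10/35 = 0.2857.
Mean = 11/(11+26) = 11/37 = 0.2973.
The mean is pulled above the mode by the posterior's right skew.

MAP: 0.2857. Posterior mean: 0.2973.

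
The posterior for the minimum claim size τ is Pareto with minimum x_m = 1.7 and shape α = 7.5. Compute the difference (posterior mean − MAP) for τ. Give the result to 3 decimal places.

The Pareto density is strictly decreasing on [x_m, ∞), so the mode is x_m = 1.700.
Mean = α·x_m/(α−1) = 7.5·1.7/6.5 = 1.962.
Difference = 1.962 − 1.700 = 0.262.
The posterior is right-skewed, so the mean exceeds the mode.

0.262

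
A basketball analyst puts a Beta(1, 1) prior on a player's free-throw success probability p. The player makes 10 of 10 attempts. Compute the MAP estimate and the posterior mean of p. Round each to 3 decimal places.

MAP: 1.000. Posterior mean: 0.917.

Posterior: Beta(1+10, 1+0) = Beta(11, 1).
Since β = 1 ≤ 1 and α > 1, the Beta density is monotone increasing on [0,1]; the mode is at 1.
Mean = 11/(11+1) = 0.917.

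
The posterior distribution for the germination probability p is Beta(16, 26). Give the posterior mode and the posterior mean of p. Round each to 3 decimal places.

Mode = (16−1)/(16+26−2) = 15/40 = 0.375.
Mean = 16/(16+26) = 16/42 = 0.381.
Mean > mode: the posterior has a right tail.

MAP: 0.375. Posterior mean: 0.381.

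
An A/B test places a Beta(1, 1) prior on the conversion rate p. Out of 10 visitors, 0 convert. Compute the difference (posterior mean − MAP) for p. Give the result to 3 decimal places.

Posterior: Beta(1+0, 1+10) = Beta(1, 11).
Since α = 1 ≤ 1 and β > 1, the Beta density is monotone decreasing on [0,1]; the mode is at 0.
Mean = 1/(1+11) = 0.083.
Difference = 0.083 − 0.000 = 0.083.

0.083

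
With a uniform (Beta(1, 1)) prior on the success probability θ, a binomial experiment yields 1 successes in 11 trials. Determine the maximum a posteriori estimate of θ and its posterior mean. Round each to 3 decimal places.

θ_MAP = 0.091, E[θ|data] = 0.154

Posterior: Beta(1+1, 1+10) = Beta(2, 11).
Mode = (2−1)/(2+11−2) = 1/11 = 0.091.
With a flat prior the MAP equals the MLE, 1/11.
Mean = 2/(2+11) = 2/13 = 0.154.
The posterior is right-skewed, so the mean exceeds the mode.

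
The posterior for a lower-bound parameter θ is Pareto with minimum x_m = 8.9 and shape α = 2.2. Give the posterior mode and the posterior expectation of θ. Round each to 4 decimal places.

The Pareto density is strictly decreasing on [x_m, ∞), so the mode is x_m = 8.9000.
Mean = α·x_m/(α−1) = 2.2·8.9/1.2 = 16.3167.
The mean is pulled above the mode by the posterior's right skew.

MAP: 8.9000. Posterior mean: 16.3167.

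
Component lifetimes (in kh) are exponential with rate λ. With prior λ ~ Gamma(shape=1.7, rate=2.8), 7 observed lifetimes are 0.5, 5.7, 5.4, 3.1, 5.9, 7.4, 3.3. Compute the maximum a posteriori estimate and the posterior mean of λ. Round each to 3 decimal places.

MAP = 0.226, posterior mean = 0.255

Σ times = 31.3. Posterior: Gamma(shape = 1.7+7 = 8.7, rate = 2.8+31.3 = 34.1).
Mode = (α−1)/β = 7.7/34.1 = 0.226.
Mean = α/β = 8.7/34.1 = 0.255.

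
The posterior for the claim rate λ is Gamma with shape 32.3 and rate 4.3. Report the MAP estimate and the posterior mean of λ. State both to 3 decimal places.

Mode = (α−1)/β = 31.3/4.3 = 7.279.
Mean = α/β = 32.3/4.3 = 7.512.
Right-skewed posterior ⇒ mode < mean.

MAP = 7.279; posterior mean = 7.512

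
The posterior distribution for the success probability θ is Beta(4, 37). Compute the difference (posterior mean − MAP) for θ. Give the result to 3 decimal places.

Mode = (4−1)/(4+37−2) = 3/39 = 0.077.
Mean = 4/(4+37) = 4/41 = 0.098.
Difference = 0.098 − 0.077 = 0.021.

0.021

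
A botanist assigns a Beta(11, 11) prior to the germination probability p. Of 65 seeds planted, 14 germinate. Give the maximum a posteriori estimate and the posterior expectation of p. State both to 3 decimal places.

p_MAP = 0.282, E[p|data] = 0.287

Posterior: Beta(11+14, 11+51) = Beta(25, 62).
Mode = (25−1)/(25+62−2) = 24/85 = 0.282.
Mean = 25/(25+62) = 25/87 = 0.287.
The posterior is right-skewed, so the mean exceeds the mode.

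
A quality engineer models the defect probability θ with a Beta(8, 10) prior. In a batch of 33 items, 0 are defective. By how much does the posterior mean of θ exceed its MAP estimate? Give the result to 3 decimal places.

Posterior: Beta(8+0, 10+33) = Beta(8, 43).
Mode = (8−1)/(8+43−2) = 7/49 = 0.143.
Mean = 8/(8+43) = 8/51 = 0.157.
Difference = 0.157 − 0.143 = 0.014.
The posterior is right-skewed, so the mean exceeds the mode.

0.014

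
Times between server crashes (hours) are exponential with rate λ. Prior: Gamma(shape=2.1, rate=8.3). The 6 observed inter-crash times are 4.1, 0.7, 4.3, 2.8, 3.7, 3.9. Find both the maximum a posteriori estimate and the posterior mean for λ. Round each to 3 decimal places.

Σ times = 19.5. Posterior: Gamma(shape = 2.1+6 = 8.1, rate = 8.3+19.5 = 27.8).
Mode = (α−1)/β = 7.1/27.8 = 0.255.
Mean = α/β = 8.1/27.8 = 0.291.

MAP = 0.255, posterior mean = 0.291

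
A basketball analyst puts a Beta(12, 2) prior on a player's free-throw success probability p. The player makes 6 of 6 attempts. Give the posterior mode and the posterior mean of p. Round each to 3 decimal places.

Posterior: Beta(12+6, 2+0) = Beta(18, 2).
Mode = (18−1)/(18+2−2) = 17/18 = 0.944.
Mean = 18/(18+2) = 18/20 = 0.900.

p_MAP = 0.944, E[p|data] = 0.900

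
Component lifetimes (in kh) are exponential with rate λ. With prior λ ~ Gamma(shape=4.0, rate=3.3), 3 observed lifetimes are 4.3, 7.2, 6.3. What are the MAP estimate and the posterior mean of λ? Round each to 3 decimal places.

MAP estimate = 0.284, posterior mean = 0.332

Σ times = 17.8. Posterior: Gamma(shape = 4.0+3 = 7.0, rate = 3.3+17.8 = 21.1).
Mode = (α−1)/β = 6.0/21.1 = 0.284.
Mean = α/β = 7.0/21.1 = 0.332.
The mean is pulled above the mode by the posterior's right skew.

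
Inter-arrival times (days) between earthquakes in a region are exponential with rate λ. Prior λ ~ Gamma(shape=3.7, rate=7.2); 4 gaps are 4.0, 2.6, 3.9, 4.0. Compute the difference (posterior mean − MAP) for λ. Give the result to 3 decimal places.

Σ times = 14.5. Posterior: Gamma(shape = 3.7+4 = 7.7, rate = 7.2+14.5 = 21.7).
Mode = (α−1)/β = 6.7/21.7 = 0.309.
Mean = α/β = 7.7/21.7 = 0.355.
Difference = 0.355 − 0.309 = 0.046.

0.046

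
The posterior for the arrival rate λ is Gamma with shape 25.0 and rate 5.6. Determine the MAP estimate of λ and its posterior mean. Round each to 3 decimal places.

Mode = (α−1)/β = 24.0/5.6 = 4.286.
Mean = α/β = 25.0/5.6 = 4.464.
Mean > mode: the posterior has a right tail.

λ_MAP = 4.286, E[λ|data] = 4.464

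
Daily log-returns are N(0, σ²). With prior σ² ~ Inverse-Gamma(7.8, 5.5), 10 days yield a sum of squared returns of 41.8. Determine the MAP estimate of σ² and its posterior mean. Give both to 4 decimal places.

Posterior: Inverse-Gamma(shape = 7.8+10/2 = 12.8, scale = 5.5+41.8/2 = 26.4).
Mode = β/(α+1) = 26.4/13.8 = 1.9130.
Mean = β/(α−1) = 26.4/11.8 = 2.2373.

σ²_MAP = 1.9130, E[σ²|data] = 2.2373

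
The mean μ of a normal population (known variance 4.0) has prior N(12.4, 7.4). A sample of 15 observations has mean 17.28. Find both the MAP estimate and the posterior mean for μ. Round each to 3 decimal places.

MAP: 17.110. Posterior mean: 17.110.

Posterior for μ is Normal. Precision-weighted mean: (1/7.4·12.4 + 15/4.0·17.28) / (1/7.4 + 15/4.0) = 17.110.
A Normal posterior is symmetric, so mode = mean.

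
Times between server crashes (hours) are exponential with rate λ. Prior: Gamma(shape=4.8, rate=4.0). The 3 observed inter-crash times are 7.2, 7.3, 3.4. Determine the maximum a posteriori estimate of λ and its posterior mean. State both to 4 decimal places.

Σ times = 17.9. Posterior: Gamma(shape = 4.8+3 = 7.8, rate = 4.0+17.9 = 21.9).
Mode = (α−1)/β = 6.8/21.9 = 0.3105.
Mean = α/β = 7.8/21.9 = 0.3562.
The posterior is right-skewed, so the mean exceeds the mode.

maximum a posteriori estimate = 0.3105, posterior mean = 0.3562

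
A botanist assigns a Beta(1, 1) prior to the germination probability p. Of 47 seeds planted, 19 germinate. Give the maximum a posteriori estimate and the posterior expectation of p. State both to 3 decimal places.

Posterior: Beta(1+19, 1+28) = Beta(20, 29).
Mode = (20−1)/(20+29−2) = 19/47 = 0.404.
With a flat prior the MAP equals the MLE, 19/47.
Mean = 20/(20+29) = 20/49 = 0.408.
Right-skewed posterior ⇒ mode < mean.

MAP: 0.404. Posterior mean: 0.408.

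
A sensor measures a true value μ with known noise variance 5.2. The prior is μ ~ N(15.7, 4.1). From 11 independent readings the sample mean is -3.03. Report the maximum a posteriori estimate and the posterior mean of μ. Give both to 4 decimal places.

MAP = -1.0937, posterior mean = -1.0937

Posterior for μ is Normal. Precision-weighted mean: (1/4.1·15.7 + 11/5.2·-3.03) / (1/4.1 + 11/5.2) = -1.0937.
A Normal posterior is symmetric, so mode = mean.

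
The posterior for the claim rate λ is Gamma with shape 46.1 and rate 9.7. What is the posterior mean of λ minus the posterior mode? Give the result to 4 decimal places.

Mode = (α−1)/β = 45.1/9.7 = 4.6495.
Mean = α/β = 46.1/9.7 = 4.7526.
Difference = 4.7526 − 4.6495 = 0.1031.

0.1031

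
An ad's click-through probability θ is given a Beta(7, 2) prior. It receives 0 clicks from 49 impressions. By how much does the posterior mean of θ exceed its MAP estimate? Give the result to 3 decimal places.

Posterior: Beta(7+0, 2+49) = Beta(7, 51).
Mode = (7−1)/(7+51−2) = 6/56 = 0.107.
Mean = 7/(7+51) = 7/58 = 0.121.
Difference = 0.121 − 0.107 = 0.014.
The posterior is right-skewed, so the mean exceeds the mode.

0.014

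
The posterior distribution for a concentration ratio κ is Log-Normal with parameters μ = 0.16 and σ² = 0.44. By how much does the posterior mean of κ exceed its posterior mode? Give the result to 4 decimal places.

Mode = exp(μ − σ²) = exp(-0.28) = 0.7558.
Mean = exp(μ + σ²/2) = exp(0.380) = 1.4623.
Difference = 1.4623 − 0.7558 = 0.7065.
Mean > mode: the posterior has a right tail.

0.7065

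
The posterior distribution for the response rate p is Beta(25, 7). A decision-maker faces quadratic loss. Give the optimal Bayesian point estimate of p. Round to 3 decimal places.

Mode = (25−1)/(25+7−2) = 24/30 = 0.800.
Mean = 25/(25+7) = 25/32 = 0.781.
Quadratic loss ⇒ the optimal estimator is the posterior mean.

0.781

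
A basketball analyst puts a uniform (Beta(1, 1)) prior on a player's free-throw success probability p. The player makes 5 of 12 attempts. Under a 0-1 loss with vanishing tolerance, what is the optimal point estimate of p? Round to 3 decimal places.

Posterior: Beta(1+5, 1+7) = Beta(6, 8).
Mode = (6−1)/(6+8−2) = 5/12 = 0.417.
With a flat prior the MAP equals the MLE, 5/12.
Mean = 6/(6+8) = 6/14 = 0.429.
This is the posterior mode — the MAP estimate.

0.417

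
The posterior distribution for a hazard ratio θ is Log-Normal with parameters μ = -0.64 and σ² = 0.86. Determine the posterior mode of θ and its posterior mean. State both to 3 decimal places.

Mode = exp(μ − σ²) = exp(-1.50) = 0.223.
Mean = exp(μ + σ²/2) = exp(-0.210) = 0.811.

posterior mode = 0.223, posterior mean = 0.811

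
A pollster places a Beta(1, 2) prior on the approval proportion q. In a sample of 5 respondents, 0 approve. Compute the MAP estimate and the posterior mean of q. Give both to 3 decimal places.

q_MAP = 0.000, E[q|data] = 0.125

Posterior: Beta(1+0, 2+5) = Beta(1, 7).
Since α = 1 ≤ 1 and β > 1, the Beta density is monotone decreasing on [0,1]; the mode is at 0.
Mean = 1/(1+7) = 0.125.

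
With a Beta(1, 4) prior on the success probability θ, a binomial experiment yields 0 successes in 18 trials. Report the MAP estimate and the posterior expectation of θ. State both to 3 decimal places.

MAP = 0.000, posterior mean = 0.043

Posterior: Beta(1+0, 4+18) = Beta(1, 22).
Since α = 1 ≤ 1 and β > 1, the Beta density is monotone decreasing on [0,1]; the mode is at 0.
Mean = 1/(1+22) = 0.043.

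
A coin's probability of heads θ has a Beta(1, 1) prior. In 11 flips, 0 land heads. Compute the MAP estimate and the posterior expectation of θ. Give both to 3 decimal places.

MAP = 0.000, posterior mean = 0.077

Posterior: Beta(1+0, 1+11) = Beta(1, 12).
Since α = 1 ≤ 1 and β > 1, the Beta density is monotone decreasing on [0,1]; the mode is at 0.
Mean = 1/(1+12) = 0.077.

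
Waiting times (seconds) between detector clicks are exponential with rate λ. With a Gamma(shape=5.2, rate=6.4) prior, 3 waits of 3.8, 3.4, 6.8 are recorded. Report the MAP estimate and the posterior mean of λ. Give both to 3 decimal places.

Σ times = 14.0. Posterior: Gamma(shape = 5.2+3 = 8.2, rate = 6.4+14.0 = 20.4).
Mode = (α−1)/β = 7.2/20.4 = 0.353.
Mean = α/β = 8.2/20.4 = 0.402.
The mean is pulled above the mode by the posterior's right skew.

λ_MAP = 0.353, E[λ|data] = 0.402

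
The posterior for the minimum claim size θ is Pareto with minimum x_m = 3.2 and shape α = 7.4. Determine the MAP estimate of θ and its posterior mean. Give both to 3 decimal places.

The Pareto density is strictly decreasing on [x_m, ∞), so the mode is x_m = 3.200.
Mean = α·x_m/(α−1) = 7.4·3.2/6.4 = 3.700.
The mean is pulled above the mode by the posterior's right skew.

θ_MAP = 3.200, E[θ|data] = 3.700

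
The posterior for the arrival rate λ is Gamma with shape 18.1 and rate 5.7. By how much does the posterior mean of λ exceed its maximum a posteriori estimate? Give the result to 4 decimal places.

Mode = (α−1)/β = 17.1/5.7 = 3.0000.
Mean = α/β = 18.1/5.7 = 3.1754.
Difference = 3.1754 − 3.0000 = 0.1754.

0.1754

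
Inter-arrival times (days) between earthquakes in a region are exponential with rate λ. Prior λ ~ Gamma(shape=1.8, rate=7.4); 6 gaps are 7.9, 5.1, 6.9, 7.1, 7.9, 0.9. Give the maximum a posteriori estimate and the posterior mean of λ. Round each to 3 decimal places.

MAP: 0.157. Posterior mean: 0.181.

Σ times = 35.8. Posterior: Gamma(shape = 1.8+6 = 7.8, rate = 7.4+35.8 = 43.2).
Mode = (α−1)/β = 6.8/43.2 = 0.157.
Mean = α/β = 7.8/43.2 = 0.181.
Right-skewed posterior ⇒ mode < mean.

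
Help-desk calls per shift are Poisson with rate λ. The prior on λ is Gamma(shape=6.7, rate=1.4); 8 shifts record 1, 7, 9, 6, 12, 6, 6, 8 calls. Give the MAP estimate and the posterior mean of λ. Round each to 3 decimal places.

Σ counts = 55. Posterior: Gamma(shape = 6.7+55 = 61.7, rate = 1.4+8 = 9.4).
Mode = (α−1)/β = 60.7/9.4 = 6.457.
Mean = α/β = 61.7/9.4 = 6.564.

λ_MAP = 6.457, E[λ|data] = 6.564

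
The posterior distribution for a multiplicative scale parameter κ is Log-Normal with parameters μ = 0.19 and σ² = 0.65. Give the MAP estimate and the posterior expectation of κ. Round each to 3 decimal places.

Mode = exp(μ − σ²) = exp(-0.46) = 0.631.
Mean = exp(μ + σ²/2) = exp(0.515) = 1.674.
Mean > mode: the posterior has a right tail.

MAP = 0.631; posterior mean = 1.674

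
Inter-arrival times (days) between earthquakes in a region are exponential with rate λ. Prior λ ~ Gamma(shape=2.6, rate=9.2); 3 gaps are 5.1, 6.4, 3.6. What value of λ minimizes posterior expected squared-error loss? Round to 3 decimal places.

Σ times = 15.1. Posterior: Gamma(shape = 2.6+3 = 5.6, rate = 9.2+15.1 = 24.3).
Mode = (α−1)/β = 4.6/24.3 = 0.189.
Mean = α/β = 5.6/24.3 = 0.230.
Squared-error loss ⇒ the optimal estimator is the posterior mean.

0.230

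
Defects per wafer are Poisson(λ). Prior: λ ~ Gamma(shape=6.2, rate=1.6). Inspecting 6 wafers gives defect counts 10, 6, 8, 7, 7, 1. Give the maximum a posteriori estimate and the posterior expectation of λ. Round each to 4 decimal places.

Σ counts = 39. Posterior: Gamma(shape = 6.2+39 = 45.2, rate = 1.6+6 = 7.6).
Mode = (α−1)/β = 44.2/7.6 = 5.8158.
Mean = α/β = 45.2/7.6 = 5.9474.

λ_MAP = 5.8158, E[λ|data] = 5.9474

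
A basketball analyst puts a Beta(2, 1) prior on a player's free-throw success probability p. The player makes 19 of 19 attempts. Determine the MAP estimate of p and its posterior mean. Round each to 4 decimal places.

Posterior: Beta(2+19, 1+0) = Beta(21, 1).
Since β = 1 ≤ 1 and α > 1, the Beta density is monotone increasing on [0,1]; the mode is at 1.
Mean = 21/(21+1) = 0.9545.
Mode > mean: the posterior has a left tail.

MAP: 1.0000. Posterior mean: 0.9545.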